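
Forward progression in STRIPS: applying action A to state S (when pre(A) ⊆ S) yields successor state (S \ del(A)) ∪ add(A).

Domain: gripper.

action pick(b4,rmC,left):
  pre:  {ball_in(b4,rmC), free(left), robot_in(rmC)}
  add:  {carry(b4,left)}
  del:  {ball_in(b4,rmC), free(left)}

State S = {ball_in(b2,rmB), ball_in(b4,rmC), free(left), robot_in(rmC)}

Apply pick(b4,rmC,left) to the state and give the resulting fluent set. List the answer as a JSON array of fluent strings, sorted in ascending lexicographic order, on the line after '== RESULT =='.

Progress:
  pre ⊆ S: {ball_in(b4,rmC), free(left), robot_in(rmC)} ⊆ S  — applicable
  S \ del = {ball_in(b2,rmB), robot_in(rmC)}
  ∪ add   = {ball_in(b2,rmB), carry(b4,left), robot_in(rmC)}

== RESULT ==
["ball_in(b2,rmB)", "carry(b4,left)", "robot_in(rmC)"]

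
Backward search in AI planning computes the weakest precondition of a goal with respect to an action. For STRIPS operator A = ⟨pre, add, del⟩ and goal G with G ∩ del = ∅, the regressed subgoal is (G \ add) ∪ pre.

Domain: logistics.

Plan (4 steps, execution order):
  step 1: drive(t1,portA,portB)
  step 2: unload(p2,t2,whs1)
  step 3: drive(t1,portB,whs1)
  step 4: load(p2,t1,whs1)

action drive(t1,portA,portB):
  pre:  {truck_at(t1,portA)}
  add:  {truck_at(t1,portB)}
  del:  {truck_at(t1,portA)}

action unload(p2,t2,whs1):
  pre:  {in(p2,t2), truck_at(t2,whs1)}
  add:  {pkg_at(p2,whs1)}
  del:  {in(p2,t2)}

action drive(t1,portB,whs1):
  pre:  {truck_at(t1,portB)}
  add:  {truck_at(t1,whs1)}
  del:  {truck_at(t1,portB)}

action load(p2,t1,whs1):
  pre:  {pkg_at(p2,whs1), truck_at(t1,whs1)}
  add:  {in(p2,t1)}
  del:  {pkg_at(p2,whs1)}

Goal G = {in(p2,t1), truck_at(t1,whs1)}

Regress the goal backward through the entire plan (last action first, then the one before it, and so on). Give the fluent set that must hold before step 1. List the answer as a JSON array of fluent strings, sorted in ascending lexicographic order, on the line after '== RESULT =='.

Regress step by step:
  through step 4 (load(p2,t1,whs1)): drop {in(p2,t1)}, keep {truck_at(t1,whs1)}, require {pkg_at(p2,whs1), truck_at(t1,whs1)}
    → {pkg_at(p2,whs1), truck_at(t1,whs1)}
  through step 3 (drive(t1,portB,whs1)): drop {truck_at(t1,whs1)}, keep {pkg_at(p2,whs1)}, require {truck_at(t1,portB)}
    → {pkg_at(p2,whs1), truck_at(t1,portB)}
  through step 2 (unload(p2,t2,whs1)): drop {pkg_at(p2,whs1)}, keep {truck_at(t1,portB)}, require {in(p2,t2), truck_at(t2,whs1)}
    → {in(p2,t2), truck_at(t1,portB), truck_at(t2,whs1)}
  through step 1 (drive(t1,portA,portB)): drop {truck_at(t1,portB)}, keep {in(p2,t2), truck_at(t2,whs1)}, require {truck_at(t1,portA)}
    → {in(p2,t2), truck_at(t1,portA), truck_at(t2,whs1)}

== RESULT ==
["in(p2,t2)", "truck_at(t1,portA)", "truck_at(t2,whs1)"]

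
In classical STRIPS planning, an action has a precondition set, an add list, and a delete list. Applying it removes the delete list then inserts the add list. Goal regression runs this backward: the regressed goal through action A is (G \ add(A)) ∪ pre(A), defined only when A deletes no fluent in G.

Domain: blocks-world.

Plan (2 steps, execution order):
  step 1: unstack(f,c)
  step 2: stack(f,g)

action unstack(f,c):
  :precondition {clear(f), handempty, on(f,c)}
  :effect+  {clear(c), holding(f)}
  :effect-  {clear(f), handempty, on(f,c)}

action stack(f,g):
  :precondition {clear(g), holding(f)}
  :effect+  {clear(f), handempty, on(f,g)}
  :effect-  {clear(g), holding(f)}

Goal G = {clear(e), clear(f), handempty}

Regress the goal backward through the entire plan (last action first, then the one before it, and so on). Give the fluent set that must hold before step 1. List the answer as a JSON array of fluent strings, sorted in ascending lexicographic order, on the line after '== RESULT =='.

Regress step by step:
  through step 2 (stack(f,g)): drop {clear(f), handempty}, keep {clear(e)}, require {clear(g), holding(f)}
    → {clear(e), clear(g), holding(f)}
  through step 1 (unstack(f,c)): drop {holding(f)}, keep {clear(e), clear(g)}, require {clear(f), handempty, on(f,c)}
    → {clear(e), clear(f), clear(g), handempty, on(f,c)}

== RESULT ==
["clear(e)", "clear(f)", "clear(g)", "handempty", "on(f,c)"]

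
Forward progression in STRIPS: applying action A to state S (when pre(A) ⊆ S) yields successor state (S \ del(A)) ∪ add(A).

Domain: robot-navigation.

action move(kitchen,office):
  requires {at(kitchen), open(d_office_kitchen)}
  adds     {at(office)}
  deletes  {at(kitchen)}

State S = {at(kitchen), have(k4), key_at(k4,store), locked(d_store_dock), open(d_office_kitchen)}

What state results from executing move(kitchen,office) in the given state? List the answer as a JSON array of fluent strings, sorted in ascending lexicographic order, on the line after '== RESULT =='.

Compute (S \ del) ∪ add:
  pre ⊆ S: {at(kitchen), open(d_office_kitchen)} ⊆ S  — applicable
  S \ del = {have(k4), key_at(k4,store), locked(d_store_dock), open(d_office_kitchen)}
  ∪ add   = {at(office), have(k4), key_at(k4,store), locked(d_store_dock), open(d_office_kitchen)}

== RESULT ==
["at(office)", "have(k4)", "key_at(k4,store)", "locked(d_store_dock)", "open(d_office_kitchen)"]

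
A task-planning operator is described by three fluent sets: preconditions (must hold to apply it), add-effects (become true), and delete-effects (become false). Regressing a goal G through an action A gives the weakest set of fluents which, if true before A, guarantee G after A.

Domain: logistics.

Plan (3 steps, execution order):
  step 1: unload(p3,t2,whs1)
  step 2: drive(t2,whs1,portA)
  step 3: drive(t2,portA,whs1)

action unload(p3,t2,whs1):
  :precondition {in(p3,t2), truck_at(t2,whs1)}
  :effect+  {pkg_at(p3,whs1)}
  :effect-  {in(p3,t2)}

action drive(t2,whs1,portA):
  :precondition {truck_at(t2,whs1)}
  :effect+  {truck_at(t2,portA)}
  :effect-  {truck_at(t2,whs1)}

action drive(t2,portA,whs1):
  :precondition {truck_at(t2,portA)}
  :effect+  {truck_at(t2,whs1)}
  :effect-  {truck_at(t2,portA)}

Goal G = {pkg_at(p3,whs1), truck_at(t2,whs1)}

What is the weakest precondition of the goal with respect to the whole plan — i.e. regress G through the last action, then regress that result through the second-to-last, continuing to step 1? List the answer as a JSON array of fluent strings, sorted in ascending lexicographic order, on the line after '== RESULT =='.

Work backward from the goal:
  through step 3 (drive(t2,portA,whs1)): drop {truck_at(t2,whs1)}, keep {pkg_at(p3,whs1)}, require {truck_at(t2,portA)}
    → {pkg_at(p3,whs1), truck_at(t2,portA)}
  through step 2 (drive(t2,whs1,portA)): drop {truck_at(t2,portA)}, keep {pkg_at(p3,whs1)}, require {truck_at(t2,whs1)}
    → {pkg_at(p3,whs1), truck_at(t2,whs1)}
  through step 1 (unload(p3,t2,whs1)): drop {pkg_at(p3,whs1)}, keep {truck_at(t2,whs1)}, require {in(p3,t2), truck_at(t2,whs1)}
    → {in(p3,t2), truck_at(t2,whs1)}

== RESULT ==
["in(p3,t2)", "truck_at(t2,whs1)"]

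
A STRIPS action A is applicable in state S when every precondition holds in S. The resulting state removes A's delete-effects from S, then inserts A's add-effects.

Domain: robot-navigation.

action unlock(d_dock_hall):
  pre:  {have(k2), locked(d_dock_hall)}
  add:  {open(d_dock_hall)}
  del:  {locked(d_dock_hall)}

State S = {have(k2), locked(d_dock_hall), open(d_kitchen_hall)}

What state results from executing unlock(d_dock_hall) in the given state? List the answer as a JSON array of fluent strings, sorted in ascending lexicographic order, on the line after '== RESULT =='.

Compute (S \ del) ∪ add:
  pre ⊆ S: {have(k2), locked(d_dock_hall)} ⊆ S  — applicable
  S \ del = {have(k2), open(d_kitchen_hall)}
  ∪ add   = {have(k2), open(d_dock_hall), open(d_kitchen_hall)}

== RESULT ==
["have(k2)", "open(d_dock_hall)", "open(d_kitchen_hall)"]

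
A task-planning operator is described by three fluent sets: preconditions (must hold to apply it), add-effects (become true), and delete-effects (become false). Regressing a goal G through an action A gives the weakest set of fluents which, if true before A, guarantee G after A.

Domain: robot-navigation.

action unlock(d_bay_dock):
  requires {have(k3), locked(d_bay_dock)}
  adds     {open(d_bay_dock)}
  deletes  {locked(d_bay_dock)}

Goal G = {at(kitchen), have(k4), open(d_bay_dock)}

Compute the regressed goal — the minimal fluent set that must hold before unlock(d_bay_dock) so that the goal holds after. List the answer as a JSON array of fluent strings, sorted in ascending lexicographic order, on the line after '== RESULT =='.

Regress:
  G ∩ del = {}  (empty — regression defined)
  G \ add = {at(kitchen), have(k4), open(d_bay_dock)} \ {open(d_bay_dock)} = {at(kitchen), have(k4)}
  ∪ pre   = {at(kitchen), have(k4)} ∪ {have(k3), locked(d_bay_dock)}
          = {at(kitchen), have(k3), have(k4), locked(d_bay_dock)}

== RESULT ==
["at(kitchen)", "have(k3)", "have(k4)", "locked(d_bay_dock)"]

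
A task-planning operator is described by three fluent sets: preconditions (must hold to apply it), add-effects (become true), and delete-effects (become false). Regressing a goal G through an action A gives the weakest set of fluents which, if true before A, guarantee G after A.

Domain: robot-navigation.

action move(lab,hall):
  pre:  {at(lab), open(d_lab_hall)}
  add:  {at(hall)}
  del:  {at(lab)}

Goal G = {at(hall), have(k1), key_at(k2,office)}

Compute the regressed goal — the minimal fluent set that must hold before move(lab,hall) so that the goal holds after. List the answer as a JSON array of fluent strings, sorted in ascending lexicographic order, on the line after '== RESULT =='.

Regress:
  G ∩ del = {}  (empty — regression defined)
  G \ add = {at(hall), have(k1), key_at(k2,office)} \ {at(hall)} = {have(k1), key_at(k2,office)}
  ∪ pre   = {have(k1), key_at(k2,office)} ∪ {at(lab), open(d_lab_hall)}
          = {at(lab), have(k1), key_at(k2,office), open(d_lab_hall)}

== RESULT ==
["at(lab)", "have(k1)", "key_at(k2,office)", "open(d_lab_hall)"]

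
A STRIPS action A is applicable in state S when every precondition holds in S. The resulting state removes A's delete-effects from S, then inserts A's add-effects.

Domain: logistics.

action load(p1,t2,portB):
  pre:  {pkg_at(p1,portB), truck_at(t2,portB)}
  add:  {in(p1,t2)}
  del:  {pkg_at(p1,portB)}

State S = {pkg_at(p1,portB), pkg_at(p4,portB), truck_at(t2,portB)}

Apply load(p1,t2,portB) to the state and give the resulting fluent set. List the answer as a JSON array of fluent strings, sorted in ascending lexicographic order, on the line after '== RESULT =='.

Progress:
  pre ⊆ S: {pkg_at(p1,portB), truck_at(t2,portB)} ⊆ S  — applicable
  S \ del = {pkg_at(p4,portB), truck_at(t2,portB)}
  ∪ add   = {in(p1,t2), pkg_at(p4,portB), truck_at(t2,portB)}

== RESULT ==
["in(p1,t2)", "pkg_at(p4,portB)", "truck_at(t2,portB)"]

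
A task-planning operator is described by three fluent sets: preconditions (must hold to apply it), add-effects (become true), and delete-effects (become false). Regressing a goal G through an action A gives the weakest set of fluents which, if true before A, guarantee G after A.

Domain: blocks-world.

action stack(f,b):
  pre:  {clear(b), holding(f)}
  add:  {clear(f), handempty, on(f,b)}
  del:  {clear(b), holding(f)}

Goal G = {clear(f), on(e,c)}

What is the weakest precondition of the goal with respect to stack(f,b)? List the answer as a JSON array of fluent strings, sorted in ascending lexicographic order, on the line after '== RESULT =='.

Compute (G \ add) ∪ pre:
  G ∩ del = {}  (empty — regression defined)
  G \ add = {clear(f), on(e,c)} \ {clear(f), handempty, on(f,b)} = {on(e,c)}
  ∪ pre   = {on(e,c)} ∪ {clear(b), holding(f)}
          = {clear(b), holding(f), on(e,c)}

== RESULT ==
["clear(b)", "holding(f)", "on(e,c)"]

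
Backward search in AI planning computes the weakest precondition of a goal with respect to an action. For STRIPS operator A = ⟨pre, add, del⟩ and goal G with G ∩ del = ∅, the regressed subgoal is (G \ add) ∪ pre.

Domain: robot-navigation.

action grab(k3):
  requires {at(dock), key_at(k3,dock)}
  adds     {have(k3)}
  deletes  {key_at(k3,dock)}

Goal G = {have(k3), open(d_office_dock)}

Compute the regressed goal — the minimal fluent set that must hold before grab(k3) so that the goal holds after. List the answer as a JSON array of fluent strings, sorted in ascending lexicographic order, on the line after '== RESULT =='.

Compute (G \ add) ∪ pre:
  G ∩ del = {}  (empty — regression defined)
  G \ add = {have(k3), open(d_office_dock)} \ {have(k3)} = {open(d_office_dock)}
  ∪ pre   = {open(d_office_dock)} ∪ {at(dock), key_at(k3,dock)}
          = {at(dock), key_at(k3,dock), open(d_office_dock)}

== RESULT ==
["at(dock)", "key_at(k3,dock)", "open(d_office_dock)"]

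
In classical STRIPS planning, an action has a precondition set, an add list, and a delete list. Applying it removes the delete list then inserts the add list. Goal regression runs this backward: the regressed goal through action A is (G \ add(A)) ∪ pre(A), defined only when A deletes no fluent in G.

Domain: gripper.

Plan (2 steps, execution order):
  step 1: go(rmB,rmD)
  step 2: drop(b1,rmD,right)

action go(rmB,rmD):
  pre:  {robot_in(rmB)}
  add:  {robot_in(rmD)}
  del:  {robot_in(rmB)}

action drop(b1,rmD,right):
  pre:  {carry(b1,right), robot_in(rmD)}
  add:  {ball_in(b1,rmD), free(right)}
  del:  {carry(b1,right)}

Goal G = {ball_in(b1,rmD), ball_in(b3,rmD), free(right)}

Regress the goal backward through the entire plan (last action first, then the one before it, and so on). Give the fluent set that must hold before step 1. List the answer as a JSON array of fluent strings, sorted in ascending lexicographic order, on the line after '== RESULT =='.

Work backward from the goal:
  through step 2 (drop(b1,rmD,right)): drop {ball_in(b1,rmD), free(right)}, keep {ball_in(b3,rmD)}, require {carry(b1,right), robot_in(rmD)}
    → {ball_in(b3,rmD), carry(b1,right), robot_in(rmD)}
  through step 1 (go(rmB,rmD)): drop {robot_in(rmD)}, keep {ball_in(b3,rmD), carry(b1,right)}, require {robot_in(rmB)}
    → {ball_in(b3,rmD), carry(b1,right), robot_in(rmB)}

== RESULT ==
["ball_in(b3,rmD)", "carry(b1,right)", "robot_in(rmB)"]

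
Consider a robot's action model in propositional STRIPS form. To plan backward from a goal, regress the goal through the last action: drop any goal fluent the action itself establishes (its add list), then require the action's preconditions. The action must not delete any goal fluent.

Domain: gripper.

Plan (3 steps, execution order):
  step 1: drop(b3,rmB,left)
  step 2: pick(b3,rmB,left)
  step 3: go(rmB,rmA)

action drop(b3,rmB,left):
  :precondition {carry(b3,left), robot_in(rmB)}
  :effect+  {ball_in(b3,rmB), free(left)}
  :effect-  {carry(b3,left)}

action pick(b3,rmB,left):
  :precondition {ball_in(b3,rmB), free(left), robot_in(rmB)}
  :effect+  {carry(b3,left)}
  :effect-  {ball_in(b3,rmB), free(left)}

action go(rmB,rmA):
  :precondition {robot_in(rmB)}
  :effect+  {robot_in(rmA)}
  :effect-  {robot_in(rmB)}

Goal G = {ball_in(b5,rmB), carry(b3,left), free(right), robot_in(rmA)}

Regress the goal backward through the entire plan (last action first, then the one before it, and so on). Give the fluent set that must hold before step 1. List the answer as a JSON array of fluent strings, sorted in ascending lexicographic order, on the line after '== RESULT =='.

Regress step by step:
  through step 3 (go(rmB,rmA)): drop {robot_in(rmA)}, keep {ball_in(b5,rmB), carry(b3,left), free(right)}, require {robot_in(rmB)}
    → {ball_in(b5,rmB), carry(b3,left), free(right), robot_in(rmB)}
  through step 2 (pick(b3,rmB,left)): drop {carry(b3,left)}, keep {ball_in(b5,rmB), free(right), robot_in(rmB)}, require {ball_in(b3,rmB), free(left), robot_in(rmB)}
    → {ball_in(b3,rmB), ball_in(b5,rmB), free(left), free(right), robot_in(rmB)}
  through step 1 (drop(b3,rmB,left)): drop {ball_in(b3,rmB), free(left)}, keep {ball_in(b5,rmB), free(right), robot_in(rmB)}, require {carry(b3,left), robot_in(rmB)}
    → {ball_in(b5,rmB), carry(b3,left), free(right), robot_in(rmB)}

== RESULT ==
["ball_in(b5,rmB)", "carry(b3,left)", "free(right)", "robot_in(rmB)"]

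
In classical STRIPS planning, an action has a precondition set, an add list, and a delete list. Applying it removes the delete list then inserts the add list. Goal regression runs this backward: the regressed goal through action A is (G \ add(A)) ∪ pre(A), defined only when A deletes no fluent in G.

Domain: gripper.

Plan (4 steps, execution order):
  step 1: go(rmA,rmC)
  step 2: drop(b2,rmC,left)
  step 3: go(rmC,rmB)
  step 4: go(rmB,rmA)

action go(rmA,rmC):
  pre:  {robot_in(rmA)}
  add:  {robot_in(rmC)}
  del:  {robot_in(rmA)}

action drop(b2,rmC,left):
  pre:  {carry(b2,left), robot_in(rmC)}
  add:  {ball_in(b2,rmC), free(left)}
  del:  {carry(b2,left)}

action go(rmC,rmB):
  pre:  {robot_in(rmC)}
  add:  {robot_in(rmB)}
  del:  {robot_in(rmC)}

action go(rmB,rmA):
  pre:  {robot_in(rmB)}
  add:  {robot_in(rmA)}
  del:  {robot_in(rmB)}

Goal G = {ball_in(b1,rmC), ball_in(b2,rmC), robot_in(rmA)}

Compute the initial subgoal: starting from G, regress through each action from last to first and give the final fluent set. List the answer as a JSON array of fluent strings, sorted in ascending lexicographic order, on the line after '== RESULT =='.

Regress step by step:
  through step 4 (go(rmB,rmA)): drop {robot_in(rmA)}, keep {ball_in(b1,rmC), ball_in(b2,rmC)}, require {robot_in(rmB)}
    → {ball_in(b1,rmC), ball_in(b2,rmC), robot_in(rmB)}
  through step 3 (go(rmC,rmB)): drop {robot_in(rmB)}, keep {ball_in(b1,rmC), ball_in(b2,rmC)}, require {robot_in(rmC)}
    → {ball_in(b1,rmC), ball_in(b2,rmC), robot_in(rmC)}
  through step 2 (drop(b2,rmC,left)): drop {ball_in(b2,rmC)}, keep {ball_in(b1,rmC), robot_in(rmC)}, require {carry(b2,left), robot_in(rmC)}
    → {ball_in(b1,rmC), carry(b2,left), robot_in(rmC)}
  through step 1 (go(rmA,rmC)): drop {robot_in(rmC)}, keep {ball_in(b1,rmC), carry(b2,left)}, require {robot_in(rmA)}
    → {ball_in(b1,rmC), carry(b2,left), robot_in(rmA)}

== RESULT ==
["ball_in(b1,rmC)", "carry(b2,left)", "robot_in(rmA)"]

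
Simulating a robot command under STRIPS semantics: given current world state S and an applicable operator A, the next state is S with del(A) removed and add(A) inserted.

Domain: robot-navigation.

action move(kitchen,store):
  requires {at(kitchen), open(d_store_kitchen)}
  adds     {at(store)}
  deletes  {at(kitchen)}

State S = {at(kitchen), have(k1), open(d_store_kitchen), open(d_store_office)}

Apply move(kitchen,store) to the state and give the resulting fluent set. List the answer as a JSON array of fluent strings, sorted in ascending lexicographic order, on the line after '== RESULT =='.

Progress:
  pre ⊆ S: {at(kitchen), open(d_store_kitchen)} ⊆ S  — applicable
  S \ del = {have(k1), open(d_store_kitchen), open(d_store_office)}
  ∪ add   = {at(store), have(k1), open(d_store_kitchen), open(d_store_office)}

== RESULT ==
["at(store)", "have(k1)", "open(d_store_kitchen)", "open(d_store_office)"]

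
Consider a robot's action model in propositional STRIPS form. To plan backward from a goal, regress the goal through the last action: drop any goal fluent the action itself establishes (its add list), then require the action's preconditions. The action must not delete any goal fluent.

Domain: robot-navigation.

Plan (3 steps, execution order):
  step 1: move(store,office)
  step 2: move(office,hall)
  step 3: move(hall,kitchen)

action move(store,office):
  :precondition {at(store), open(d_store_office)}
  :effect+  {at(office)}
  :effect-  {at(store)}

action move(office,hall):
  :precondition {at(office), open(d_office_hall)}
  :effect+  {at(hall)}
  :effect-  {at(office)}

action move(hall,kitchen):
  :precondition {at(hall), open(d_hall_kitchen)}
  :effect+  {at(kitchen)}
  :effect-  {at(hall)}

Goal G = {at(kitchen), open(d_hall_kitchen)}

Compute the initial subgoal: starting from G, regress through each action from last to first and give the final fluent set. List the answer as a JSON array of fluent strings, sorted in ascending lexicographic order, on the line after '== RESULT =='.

Work backward from the goal:
  through step 3 (move(hall,kitchen)): drop {at(kitchen)}, keep {open(d_hall_kitchen)}, require {at(hall), open(d_hall_kitchen)}
    → {at(hall), open(d_hall_kitchen)}
  through step 2 (move(office,hall)): drop {at(hall)}, keep {open(d_hall_kitchen)}, require {at(office), open(d_office_hall)}
    → {at(office), open(d_hall_kitchen), open(d_office_hall)}
  through step 1 (move(store,office)): drop {at(office)}, keep {open(d_hall_kitchen), open(d_office_hall)}, require {at(store), open(d_store_office)}
    → {at(store), open(d_hall_kitchen), open(d_office_hall), open(d_store_office)}

== RESULT ==
["at(store)", "open(d_hall_kitchen)", "open(d_office_hall)", "open(d_store_office)"]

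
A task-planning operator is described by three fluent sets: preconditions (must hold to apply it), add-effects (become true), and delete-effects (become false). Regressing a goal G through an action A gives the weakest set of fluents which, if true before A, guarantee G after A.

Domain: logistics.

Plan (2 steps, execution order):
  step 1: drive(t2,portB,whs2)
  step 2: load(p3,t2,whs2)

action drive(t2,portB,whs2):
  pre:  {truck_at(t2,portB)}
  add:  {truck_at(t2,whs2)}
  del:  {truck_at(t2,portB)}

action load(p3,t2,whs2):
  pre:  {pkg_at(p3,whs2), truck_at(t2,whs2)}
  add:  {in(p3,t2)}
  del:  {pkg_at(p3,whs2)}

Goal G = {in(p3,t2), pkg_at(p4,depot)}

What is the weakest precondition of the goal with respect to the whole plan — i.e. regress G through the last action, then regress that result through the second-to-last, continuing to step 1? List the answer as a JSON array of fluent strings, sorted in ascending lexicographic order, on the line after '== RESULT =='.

Work backward from the goal:
  through step 2 (load(p3,t2,whs2)): drop {in(p3,t2)}, keep {pkg_at(p4,depot)}, require {pkg_at(p3,whs2), truck_at(t2,whs2)}
    → {pkg_at(p3,whs2), pkg_at(p4,depot), truck_at(t2,whs2)}
  through step 1 (drive(t2,portB,whs2)): drop {truck_at(t2,whs2)}, keep {pkg_at(p3,whs2), pkg_at(p4,depot)}, require {truck_at(t2,portB)}
    → {pkg_at(p3,whs2), pkg_at(p4,depot), truck_at(t2,portB)}

== RESULT ==
["pkg_at(p3,whs2)", "pkg_at(p4,depot)", "truck_at(t2,portB)"]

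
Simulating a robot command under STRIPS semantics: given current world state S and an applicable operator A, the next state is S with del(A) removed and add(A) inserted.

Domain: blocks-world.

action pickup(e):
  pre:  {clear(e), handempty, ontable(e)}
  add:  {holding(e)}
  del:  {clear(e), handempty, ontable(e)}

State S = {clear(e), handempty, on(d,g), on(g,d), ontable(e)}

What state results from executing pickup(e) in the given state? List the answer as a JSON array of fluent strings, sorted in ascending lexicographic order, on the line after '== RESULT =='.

Compute (S \ del) ∪ add:
  pre ⊆ S: {clear(e), handempty, ontable(e)} ⊆ S  — applicable
  S \ del = {on(d,g), on(g,d)}
  ∪ add   = {holding(e), on(d,g), on(g,d)}

== RESULT ==
["holding(e)", "on(d,g)", "on(g,d)"]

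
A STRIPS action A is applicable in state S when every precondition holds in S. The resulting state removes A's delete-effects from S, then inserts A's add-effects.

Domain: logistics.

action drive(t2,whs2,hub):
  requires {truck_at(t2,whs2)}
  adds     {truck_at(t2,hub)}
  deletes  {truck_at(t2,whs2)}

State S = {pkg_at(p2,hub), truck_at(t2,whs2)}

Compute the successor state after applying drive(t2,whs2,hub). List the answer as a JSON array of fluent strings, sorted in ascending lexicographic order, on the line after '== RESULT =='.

Compute (S \ del) ∪ add:
  pre ⊆ S: {truck_at(t2,whs2)} ⊆ S  — applicable
  S \ del = {pkg_at(p2,hub)}
  ∪ add   = {pkg_at(p2,hub), truck_at(t2,hub)}

== RESULT ==
["pkg_at(p2,hub)", "truck_at(t2,hub)"]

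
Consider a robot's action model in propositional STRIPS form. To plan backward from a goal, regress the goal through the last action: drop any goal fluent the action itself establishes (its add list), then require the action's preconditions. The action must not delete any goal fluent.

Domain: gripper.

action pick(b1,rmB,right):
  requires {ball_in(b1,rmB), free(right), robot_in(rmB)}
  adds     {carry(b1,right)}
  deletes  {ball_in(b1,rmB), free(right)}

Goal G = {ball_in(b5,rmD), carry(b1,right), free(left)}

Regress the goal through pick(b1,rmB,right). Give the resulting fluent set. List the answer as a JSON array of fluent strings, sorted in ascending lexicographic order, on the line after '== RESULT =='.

Regress:
  G ∩ del = {}  (empty — regression defined)
  G \ add = {ball_in(b5,rmD), carry(b1,right), free(left)} \ {carry(b1,right)} = {ball_in(b5,rmD), free(left)}
  ∪ pre   = {ball_in(b5,rmD), free(left)} ∪ {ball_in(b1,rmB), free(right), robot_in(rmB)}
          = {ball_in(b1,rmB), ball_in(b5,rmD), free(left), free(right), robot_in(rmB)}

== RESULT ==
["ball_in(b1,rmB)", "ball_in(b5,rmD)", "free(left)", "free(right)", "robot_in(rmB)"]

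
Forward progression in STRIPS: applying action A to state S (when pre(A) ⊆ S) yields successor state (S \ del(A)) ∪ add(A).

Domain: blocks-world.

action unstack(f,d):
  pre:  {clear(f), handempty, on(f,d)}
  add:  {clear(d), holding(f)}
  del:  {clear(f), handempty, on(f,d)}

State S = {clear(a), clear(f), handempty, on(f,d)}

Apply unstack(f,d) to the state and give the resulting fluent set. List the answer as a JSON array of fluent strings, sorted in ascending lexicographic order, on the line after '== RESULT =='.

Progress:
  pre ⊆ S: {clear(f), handempty, on(f,d)} ⊆ S  — applicable
  S \ del = {clear(a)}
  ∪ add   = {clear(a), clear(d), holding(f)}

== RESULT ==
["clear(a)", "clear(d)", "holding(f)"]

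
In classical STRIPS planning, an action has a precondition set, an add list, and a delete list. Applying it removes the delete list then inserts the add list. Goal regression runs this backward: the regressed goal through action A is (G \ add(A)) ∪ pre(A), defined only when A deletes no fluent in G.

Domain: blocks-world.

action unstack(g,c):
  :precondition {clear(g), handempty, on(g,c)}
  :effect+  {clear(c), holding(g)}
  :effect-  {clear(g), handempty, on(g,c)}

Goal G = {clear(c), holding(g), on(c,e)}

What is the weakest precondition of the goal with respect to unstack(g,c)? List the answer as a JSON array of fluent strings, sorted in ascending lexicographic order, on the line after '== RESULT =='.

Regress:
  G ∩ del = {}  (empty — regression defined)
  G \ add = {clear(c), holding(g), on(c,e)} \ {clear(c), holding(g)} = {on(c,e)}
  ∪ pre   = {on(c,e)} ∪ {clear(g), handempty, on(g,c)}
          = {clear(g), handempty, on(c,e), on(g,c)}

== RESULT ==
["clear(g)", "handempty", "on(c,e)", "on(g,c)"]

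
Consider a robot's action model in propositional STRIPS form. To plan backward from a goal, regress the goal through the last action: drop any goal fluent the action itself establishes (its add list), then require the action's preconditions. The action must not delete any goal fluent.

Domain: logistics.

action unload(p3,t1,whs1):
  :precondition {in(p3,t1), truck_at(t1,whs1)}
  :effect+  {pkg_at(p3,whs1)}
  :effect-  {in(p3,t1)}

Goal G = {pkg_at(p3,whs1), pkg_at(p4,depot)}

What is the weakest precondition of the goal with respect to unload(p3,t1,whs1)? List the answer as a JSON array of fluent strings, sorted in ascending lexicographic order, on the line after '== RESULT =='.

Regress:
  G ∩ del = {}  (empty — regression defined)
  G \ add = {pkg_at(p3,whs1), pkg_at(p4,depot)} \ {pkg_at(p3,whs1)} = {pkg_at(p4,depot)}
  ∪ pre   = {pkg_at(p4,depot)} ∪ {in(p3,t1), truck_at(t1,whs1)}
          = {in(p3,t1), pkg_at(p4,depot), truck_at(t1,whs1)}

== RESULT ==
["in(p3,t1)", "pkg_at(p4,depot)", "truck_at(t1,whs1)"]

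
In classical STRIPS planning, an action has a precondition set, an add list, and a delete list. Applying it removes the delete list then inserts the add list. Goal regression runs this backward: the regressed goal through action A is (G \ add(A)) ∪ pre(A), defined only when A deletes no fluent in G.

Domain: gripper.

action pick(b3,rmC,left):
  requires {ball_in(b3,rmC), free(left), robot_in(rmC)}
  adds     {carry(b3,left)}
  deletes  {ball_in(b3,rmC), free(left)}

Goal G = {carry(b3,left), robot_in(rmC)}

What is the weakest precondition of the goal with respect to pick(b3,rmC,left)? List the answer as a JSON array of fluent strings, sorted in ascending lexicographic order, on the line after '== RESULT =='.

Compute (G \ add) ∪ pre:
  G ∩ del = {}  (empty — regression defined)
  G \ add = {carry(b3,left), robot_in(rmC)} \ {carry(b3,left)} = {robot_in(rmC)}
  ∪ pre   = {robot_in(rmC)} ∪ {ball_in(b3,rmC), free(left), robot_in(rmC)}
          = {ball_in(b3,rmC), free(left), robot_in(rmC)}

== RESULT ==
["ball_in(b3,rmC)", "free(left)", "robot_in(rmC)"]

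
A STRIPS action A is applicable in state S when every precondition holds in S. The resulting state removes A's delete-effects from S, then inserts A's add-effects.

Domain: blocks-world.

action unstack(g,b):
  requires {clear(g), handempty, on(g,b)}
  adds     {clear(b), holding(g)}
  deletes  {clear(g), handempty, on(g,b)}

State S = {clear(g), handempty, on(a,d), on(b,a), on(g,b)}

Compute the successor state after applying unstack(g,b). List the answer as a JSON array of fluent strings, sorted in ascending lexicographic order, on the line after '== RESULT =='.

Progress:
  pre ⊆ S: {clear(g), handempty, on(g,b)} ⊆ S  — applicable
  S \ del = {on(a,d), on(b,a)}
  ∪ add   = {clear(b), holding(g), on(a,d), on(b,a)}

== RESULT ==
["clear(b)", "holding(g)", "on(a,d)", "on(b,a)"]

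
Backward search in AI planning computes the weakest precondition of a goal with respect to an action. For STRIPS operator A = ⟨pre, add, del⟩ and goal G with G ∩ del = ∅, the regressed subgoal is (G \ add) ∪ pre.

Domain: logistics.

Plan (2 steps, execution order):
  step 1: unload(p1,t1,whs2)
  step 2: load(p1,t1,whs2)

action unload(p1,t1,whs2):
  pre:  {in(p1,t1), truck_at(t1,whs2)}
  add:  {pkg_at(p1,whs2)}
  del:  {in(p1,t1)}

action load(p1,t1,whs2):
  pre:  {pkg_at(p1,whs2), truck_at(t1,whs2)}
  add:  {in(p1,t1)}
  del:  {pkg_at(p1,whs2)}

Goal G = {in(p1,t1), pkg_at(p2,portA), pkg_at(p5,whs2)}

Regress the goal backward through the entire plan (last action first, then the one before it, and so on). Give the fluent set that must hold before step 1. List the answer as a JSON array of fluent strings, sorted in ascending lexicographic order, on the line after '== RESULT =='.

Work backward from the goal:
  through step 2 (load(p1,t1,whs2)): drop {in(p1,t1)}, keep {pkg_at(p2,portA), pkg_at(p5,whs2)}, require {pkg_at(p1,whs2), truck_at(t1,whs2)}
    → {pkg_at(p1,whs2), pkg_at(p2,portA), pkg_at(p5,whs2), truck_at(t1,whs2)}
  through step 1 (unload(p1,t1,whs2)): drop {pkg_at(p1,whs2)}, keep {pkg_at(p2,portA), pkg_at(p5,whs2), truck_at(t1,whs2)}, require {in(p1,t1), truck_at(t1,whs2)}
    → {in(p1,t1), pkg_at(p2,portA), pkg_at(p5,whs2), truck_at(t1,whs2)}

== RESULT ==
["in(p1,t1)", "pkg_at(p2,portA)", "pkg_at(p5,whs2)", "truck_at(t1,whs2)"]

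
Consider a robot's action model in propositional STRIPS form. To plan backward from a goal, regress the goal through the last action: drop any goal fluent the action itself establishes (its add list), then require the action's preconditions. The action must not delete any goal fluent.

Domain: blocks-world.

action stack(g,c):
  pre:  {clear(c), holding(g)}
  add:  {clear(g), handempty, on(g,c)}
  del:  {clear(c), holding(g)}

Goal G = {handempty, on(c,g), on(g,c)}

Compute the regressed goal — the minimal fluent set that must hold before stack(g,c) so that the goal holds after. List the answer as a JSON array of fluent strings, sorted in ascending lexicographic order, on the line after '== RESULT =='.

Regress:
  G ∩ del = {}  (empty — regression defined)
  G \ add = {handempty, on(c,g), on(g,c)} \ {clear(g), handempty, on(g,c)} = {on(c,g)}
  ∪ pre   = {on(c,g)} ∪ {clear(c), holding(g)}
          = {clear(c), holding(g), on(c,g)}

== RESULT ==
["clear(c)", "holding(g)", "on(c,g)"]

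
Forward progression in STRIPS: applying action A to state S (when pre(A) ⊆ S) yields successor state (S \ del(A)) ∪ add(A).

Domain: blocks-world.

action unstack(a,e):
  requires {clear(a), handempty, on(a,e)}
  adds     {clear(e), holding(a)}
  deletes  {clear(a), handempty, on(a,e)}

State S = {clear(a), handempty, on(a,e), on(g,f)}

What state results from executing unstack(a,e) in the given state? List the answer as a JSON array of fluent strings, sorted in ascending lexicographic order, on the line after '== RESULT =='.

Progress:
  pre ⊆ S: {clear(a), handempty, on(a,e)} ⊆ S  — applicable
  S \ del = {on(g,f)}
  ∪ add   = {clear(e), holding(a), on(g,f)}

== RESULT ==
["clear(e)", "holding(a)", "on(g,f)"]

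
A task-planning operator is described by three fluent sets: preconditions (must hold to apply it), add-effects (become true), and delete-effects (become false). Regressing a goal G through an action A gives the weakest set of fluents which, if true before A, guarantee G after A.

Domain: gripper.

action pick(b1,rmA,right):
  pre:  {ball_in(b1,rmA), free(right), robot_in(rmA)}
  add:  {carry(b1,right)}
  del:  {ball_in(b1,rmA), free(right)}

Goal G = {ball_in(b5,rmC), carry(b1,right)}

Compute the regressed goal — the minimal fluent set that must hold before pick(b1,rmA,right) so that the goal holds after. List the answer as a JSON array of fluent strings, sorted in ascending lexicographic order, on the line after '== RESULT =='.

Compute (G \ add) ∪ pre:
  G ∩ del = {}  (empty — regression defined)
  G \ add = {ball_in(b5,rmC), carry(b1,right)} \ {carry(b1,right)} = {ball_in(b5,rmC)}
  ∪ pre   = {ball_in(b5,rmC)} ∪ {ball_in(b1,rmA), free(right), robot_in(rmA)}
          = {ball_in(b1,rmA), ball_in(b5,rmC), free(right), robot_in(rmA)}

== RESULT ==
["ball_in(b1,rmA)", "ball_in(b5,rmC)", "free(right)", "robot_in(rmA)"]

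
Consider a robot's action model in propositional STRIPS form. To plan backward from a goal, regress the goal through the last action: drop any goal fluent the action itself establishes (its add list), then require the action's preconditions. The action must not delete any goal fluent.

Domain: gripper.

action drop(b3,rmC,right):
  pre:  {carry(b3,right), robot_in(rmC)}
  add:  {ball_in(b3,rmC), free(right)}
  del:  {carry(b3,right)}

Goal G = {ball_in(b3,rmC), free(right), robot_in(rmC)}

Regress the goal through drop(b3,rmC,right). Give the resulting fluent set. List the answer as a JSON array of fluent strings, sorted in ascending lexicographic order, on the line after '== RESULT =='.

Regress:
  G ∩ del = {}  (empty — regression defined)
  G \ add = {ball_in(b3,rmC), free(right), robot_in(rmC)} \ {ball_in(b3,rmC), free(right)} = {robot_in(rmC)}
  ∪ pre   = {robot_in(rmC)} ∪ {carry(b3,right), robot_in(rmC)}
          = {carry(b3,right), robot_in(rmC)}

== RESULT ==
["carry(b3,right)", "robot_in(rmC)"]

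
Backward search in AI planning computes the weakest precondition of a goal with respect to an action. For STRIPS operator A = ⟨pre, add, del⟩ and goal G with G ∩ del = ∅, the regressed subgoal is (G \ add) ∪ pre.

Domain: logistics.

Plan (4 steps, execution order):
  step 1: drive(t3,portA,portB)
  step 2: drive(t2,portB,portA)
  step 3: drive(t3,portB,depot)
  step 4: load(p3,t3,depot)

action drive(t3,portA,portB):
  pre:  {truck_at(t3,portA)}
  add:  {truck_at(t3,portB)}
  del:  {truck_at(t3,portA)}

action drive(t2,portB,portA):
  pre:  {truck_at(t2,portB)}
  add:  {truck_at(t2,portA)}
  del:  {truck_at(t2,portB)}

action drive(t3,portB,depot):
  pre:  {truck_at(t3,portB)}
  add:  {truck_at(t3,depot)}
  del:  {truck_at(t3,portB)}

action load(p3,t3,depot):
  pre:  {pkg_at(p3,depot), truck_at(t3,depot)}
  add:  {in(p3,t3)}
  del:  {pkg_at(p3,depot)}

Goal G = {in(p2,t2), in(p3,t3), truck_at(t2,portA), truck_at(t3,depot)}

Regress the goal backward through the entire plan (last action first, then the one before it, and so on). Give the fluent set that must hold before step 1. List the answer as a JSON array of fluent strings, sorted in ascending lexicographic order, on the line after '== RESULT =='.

Work backward from the goal:
  through step 4 (load(p3,t3,depot)): drop {in(p3,t3)}, keep {in(p2,t2), truck_at(t2,portA), truck_at(t3,depot)}, require {pkg_at(p3,depot), truck_at(t3,depot)}
    → {in(p2,t2), pkg_at(p3,depot), truck_at(t2,portA), truck_at(t3,depot)}
  through step 3 (drive(t3,portB,depot)): drop {truck_at(t3,depot)}, keep {in(p2,t2), pkg_at(p3,depot), truck_at(t2,portA)}, require {truck_at(t3,portB)}
    → {in(p2,t2), pkg_at(p3,depot), truck_at(t2,portA), truck_at(t3,portB)}
  through step 2 (drive(t2,portB,portA)): drop {truck_at(t2,portA)}, keep {in(p2,t2), pkg_at(p3,depot), truck_at(t3,portB)}, require {truck_at(t2,portB)}
    → {in(p2,t2), pkg_at(p3,depot), truck_at(t2,portB), truck_at(t3,portB)}
  through step 1 (drive(t3,portA,portB)): drop {truck_at(t3,portB)}, keep {in(p2,t2), pkg_at(p3,depot), truck_at(t2,portB)}, require {truck_at(t3,portA)}
    → {in(p2,t2), pkg_at(p3,depot), truck_at(t2,portB), truck_at(t3,portA)}

== RESULT ==
["in(p2,t2)", "pkg_at(p3,depot)", "truck_at(t2,portB)", "truck_at(t3,portA)"]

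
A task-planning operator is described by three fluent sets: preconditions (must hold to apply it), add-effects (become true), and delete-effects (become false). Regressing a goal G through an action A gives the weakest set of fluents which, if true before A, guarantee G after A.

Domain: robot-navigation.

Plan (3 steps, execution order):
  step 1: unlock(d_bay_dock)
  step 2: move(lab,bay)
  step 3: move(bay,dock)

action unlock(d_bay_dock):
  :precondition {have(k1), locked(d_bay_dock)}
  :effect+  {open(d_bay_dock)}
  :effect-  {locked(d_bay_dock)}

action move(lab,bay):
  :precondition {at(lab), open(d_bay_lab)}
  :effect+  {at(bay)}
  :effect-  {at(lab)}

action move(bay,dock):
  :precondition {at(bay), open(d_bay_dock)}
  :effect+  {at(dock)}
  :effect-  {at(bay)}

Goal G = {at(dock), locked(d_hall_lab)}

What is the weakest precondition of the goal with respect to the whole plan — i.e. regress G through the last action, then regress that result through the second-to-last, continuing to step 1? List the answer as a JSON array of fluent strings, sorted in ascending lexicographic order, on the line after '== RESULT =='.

Regress step by step:
  through step 3 (move(bay,dock)): drop {at(dock)}, keep {locked(d_hall_lab)}, require {at(bay), open(d_bay_dock)}
    → {at(bay), locked(d_hall_lab), open(d_bay_dock)}
  through step 2 (move(lab,bay)): drop {at(bay)}, keep {locked(d_hall_lab), open(d_bay_dock)}, require {at(lab), open(d_bay_lab)}
    → {at(lab), locked(d_hall_lab), open(d_bay_dock), open(d_bay_lab)}
  through step 1 (unlock(d_bay_dock)): drop {open(d_bay_dock)}, keep {at(lab), locked(d_hall_lab), open(d_bay_lab)}, require {have(k1), locked(d_bay_dock)}
    → {at(lab), have(k1), locked(d_bay_dock), locked(d_hall_lab), open(d_bay_lab)}

== RESULT ==
["at(lab)", "have(k1)", "locked(d_bay_dock)", "locked(d_hall_lab)", "open(d_bay_lab)"]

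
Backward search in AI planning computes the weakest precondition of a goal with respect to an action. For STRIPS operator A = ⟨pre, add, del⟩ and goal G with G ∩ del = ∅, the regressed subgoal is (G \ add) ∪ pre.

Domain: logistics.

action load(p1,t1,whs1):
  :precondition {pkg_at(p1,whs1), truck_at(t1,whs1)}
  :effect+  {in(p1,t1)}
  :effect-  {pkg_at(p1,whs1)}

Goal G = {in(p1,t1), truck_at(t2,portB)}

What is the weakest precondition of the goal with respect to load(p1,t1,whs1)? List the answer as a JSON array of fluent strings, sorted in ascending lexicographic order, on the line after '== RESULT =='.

Compute (G \ add) ∪ pre:
  G ∩ del = {}  (empty — regression defined)
  G \ add = {in(p1,t1), truck_at(t2,portB)} \ {in(p1,t1)} = {truck_at(t2,portB)}
  ∪ pre   = {truck_at(t2,portB)} ∪ {pkg_at(p1,whs1), truck_at(t1,whs1)}
          = {pkg_at(p1,whs1), truck_at(t1,whs1), truck_at(t2,portB)}

== RESULT ==
["pkg_at(p1,whs1)", "truck_at(t1,whs1)", "truck_at(t2,portB)"]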